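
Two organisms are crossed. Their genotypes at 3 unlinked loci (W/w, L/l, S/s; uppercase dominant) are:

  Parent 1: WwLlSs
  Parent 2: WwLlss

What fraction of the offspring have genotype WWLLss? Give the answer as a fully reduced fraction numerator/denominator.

P(WWLLss) = 1/32

WwLlSs gametes: WLS×1, WLs×1, WlS×1, Wls×1, wLS×1, wLs×1, wlS×1, wls×1
WwLlss gametes: WLs×2, Wls×2, wLs×2, wls×2
WwLlSs×WwLlss grid (8·8=64): WWLLSs=2 WWLLss=2 WWLlSs=4 WWLlss=4 WWllSs=2 WWllss=2 WwLLSs=4 WwLLss=4 WwLlSs=8 WwLlss=8 WwllSs=4 Wwllss=4 wwLLSs=2 wwLLss=2 wwLlSs=4 wwLlss=4 wwllSs=2 wwllss=2
WWLLss hits 2/64; gcd=2; 2÷2/64÷2 = 1/32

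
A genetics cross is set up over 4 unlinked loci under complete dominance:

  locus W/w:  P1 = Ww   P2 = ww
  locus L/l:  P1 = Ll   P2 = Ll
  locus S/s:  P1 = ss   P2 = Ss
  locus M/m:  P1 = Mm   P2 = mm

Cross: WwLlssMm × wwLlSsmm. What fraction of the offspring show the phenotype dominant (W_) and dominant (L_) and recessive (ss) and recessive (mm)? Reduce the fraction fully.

P(W_ L_ ss mm) = 3/32

WwLlssMm gametes: WLsM×2, WLsm×2, WlsM×2, Wlsm×2, wLsM×2, wLsm×2, wlsM×2, wlsm×2
wwLlSsmm gametes: wLSm×4, wLsm×4, wlSm×4, wlsm×4
WwLlssMm×wwLlSsmm grid (16·16=256): WwLLSsMm=8 WwLLSsmm=8 WwLLssMm=8 WwLLssmm=8 WwLlSsMm=16 WwLlSsmm=16 WwLlssMm=16 WwLlssmm=16 WwllSsMm=8 WwllSsmm=8 WwllssMm=8 Wwllssmm=8 wwLLSsMm=8 wwLLSsmm=8 wwLLssMm=8 wwLLssmm=8 wwLlSsMm=16 wwLlSsmm=16 wwLlssMm=16 wwLlssmm=16 wwllSsMm=8 wwllSsmm=8 wwllssMm=8 wwllssmm=8
W_ L_ ss mm hits 24/256; gcd=8; 24÷8/256÷8 = 3/32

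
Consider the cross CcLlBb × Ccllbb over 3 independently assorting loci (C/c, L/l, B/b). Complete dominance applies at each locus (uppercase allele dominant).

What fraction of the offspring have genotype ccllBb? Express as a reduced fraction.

CcLlBb gametes: CLB×1, CLb×1, ClB×1, Clb×1, cLB×1, cLb×1, clB×1, clb×1
Ccllbb gametes: Clb×4, clb×4
CcLlBb×Ccllbb grid (8·8=64): CCLlBb=4 CCLlbb=4 CCllBb=4 CCllbb=4 CcLlBb=8 CcLlbb=8 CcllBb=8 Ccllbb=8 ccLlBb=4 ccLlbb=4 ccllBb=4 ccllbb=4
ccllBb hits 4/64; gcd=4; 4÷4/64÷4 = 1/16

P(ccllBb) = 1/16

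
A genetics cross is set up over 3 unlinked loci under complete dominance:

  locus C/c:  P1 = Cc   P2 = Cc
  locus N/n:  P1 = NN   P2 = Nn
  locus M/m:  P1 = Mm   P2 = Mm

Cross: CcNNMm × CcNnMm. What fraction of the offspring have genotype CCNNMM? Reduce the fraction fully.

P(CCNNMM) = 1/32

CcNNMm gametes: CNM×2, CNm×2, cNM×2, cNm×2
CcNnMm gametes: CNM×1, CNm×1, CnM×1, Cnm×1, cNM×1, cNm×1, cnM×1, cnm×1
CcNNMm×CcNnMm grid (8·8=64): CCNNMM=2 CCNNMm=4 CCNNmm=2 CCNnMM=2 CCNnMm=4 CCNnmm=2 CcNNMM=4 CcNNMm=8 CcNNmm=4 CcNnMM=4 CcNnMm=8 CcNnmm=4 ccNNMM=2 ccNNMm=4 ccNNmm=2 ccNnMM=2 ccNnMm=4 ccNnmm=2
CCNNMM hits 2/64; gcd=2; 2÷2/64÷2 = 1/32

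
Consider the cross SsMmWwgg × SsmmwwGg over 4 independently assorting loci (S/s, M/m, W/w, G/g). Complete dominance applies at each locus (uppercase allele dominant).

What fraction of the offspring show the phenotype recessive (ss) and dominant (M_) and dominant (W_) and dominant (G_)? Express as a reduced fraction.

SsMmWwgg gametes: SMWg×2, SMwg×2, SmWg×2, Smwg×2, sMWg×2, sMwg×2, smWg×2, smwg×2
SsmmwwGg gametes: SmwG×4, Smwg×4, smwG×4, smwg×4
SsMmWwgg×SsmmwwGg grid (16·16=256): SSMmWwGg=8 SSMmWwgg=8 SSMmwwGg=8 SSMmwwgg=8 SSmmWwGg=8 SSmmWwgg=8 SSmmwwGg=8 SSmmwwgg=8 SsMmWwGg=16 SsMmWwgg=16 SsMmwwGg=16 SsMmwwgg=16 SsmmWwGg=16 SsmmWwgg=16 SsmmwwGg=16 Ssmmwwgg=16 ssMmWwGg=8 ssMmWwgg=8 ssMmwwGg=8 ssMmwwgg=8 ssmmWwGg=8 ssmmWwgg=8 ssmmwwGg=8 ssmmwwgg=8
ss M_ W_ G_ hits 8/256; gcd=8; 8÷8/256÷8 = 1/32

P(ss M_ W_ G_) = 1/32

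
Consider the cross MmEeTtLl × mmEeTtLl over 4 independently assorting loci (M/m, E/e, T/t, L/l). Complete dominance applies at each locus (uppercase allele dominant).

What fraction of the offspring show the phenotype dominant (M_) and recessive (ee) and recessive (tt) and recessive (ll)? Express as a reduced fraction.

P(M_ ee tt ll) = 1/128

MmEeTtLl gametes: METL×1, METl×1, MEtL×1, MEtl×1, MeTL×1, MeTl×1, MetL×1, Metl×1, mETL×1, mETl×1, mEtL×1, mEtl×1, meTL×1, meTl×1, metL×1, metl×1
mmEeTtLl gametes: mETL×2, mETl×2, mEtL×2, mEtl×2, meTL×2, meTl×2, metL×2, metl×2
MmEeTtLl×mmEeTtLl grid (16·16=256): MmEETTLL=2 MmEETTLl=4 MmEETTll=2 MmEETtLL=4 MmEETtLl=8 MmEETtll=4 MmEEttLL=2 MmEEttLl=4 MmEEttll=2 MmEeTTLL=4 MmEeTTLl=8 MmEeTTll=4 MmEeTtLL=8 MmEeTtLl=16 MmEeTtll=8 MmEettLL=4 MmEettLl=8 MmEettll=4 MmeeTTLL=2 MmeeTTLl=4 MmeeTTll=2 MmeeTtLL=4 MmeeTtLl=8 MmeeTtll=4 MmeettLL=2 MmeettLl=4 Mmeettll=2 mmEETTLL=2 mmEETTLl=4 mmEETTll=2 mmEETtLL=4 mmEETtLl=8 mmEETtll=4 mmEEttLL=2 mmEEttLl=4 mmEEttll=2 mmEeTTLL=4 mmEeTTLl=8 mmEeTTll=4 mmEeTtLL=8 mmEeTtLl=16 mmEeTtll=8 mmEettLL=4 mmEettLl=8 mmEettll=4 mmeeTTLL=2 mmeeTTLl=4 mmeeTTll=2 mmeeTtLL=4 mmeeTtLl=8 mmeeTtll=4 mmeettLL=2 mmeettLl=4 mmeettll=2
M_ ee tt ll hits 2/256; gcd=2; 2÷2/256÷2 = 1/128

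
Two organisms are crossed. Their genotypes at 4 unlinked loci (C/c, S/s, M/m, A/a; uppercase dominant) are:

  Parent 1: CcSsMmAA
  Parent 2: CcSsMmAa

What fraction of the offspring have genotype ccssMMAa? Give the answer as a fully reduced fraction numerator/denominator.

P(ccssMMAa) = 1/128

CcSsMmAA gametes: CSMA×2, CSmA×2, CsMA×2, CsmA×2, cSMA×2, cSmA×2, csMA×2, csmA×2
CcSsMmAa gametes: CSMA×1, CSMa×1, CSmA×1, CSma×1, CsMA×1, CsMa×1, CsmA×1, Csma×1, cSMA×1, cSMa×1, cSmA×1, cSma×1, csMA×1, csMa×1, csmA×1, csma×1
CcSsMmAA×CcSsMmAa grid (16·16=256): CCSSMMAA=2 CCSSMMAa=2 CCSSMmAA=4 CCSSMmAa=4 CCSSmmAA=2 CCSSmmAa=2 CCSsMMAA=4 CCSsMMAa=4 CCSsMmAA=8 CCSsMmAa=8 CCSsmmAA=4 CCSsmmAa=4 CCssMMAA=2 CCssMMAa=2 CCssMmAA=4 CCssMmAa=4 CCssmmAA=2 CCssmmAa=2 CcSSMMAA=4 CcSSMMAa=4 CcSSMmAA=8 CcSSMmAa=8 CcSSmmAA=4 CcSSmmAa=4 CcSsMMAA=8 CcSsMMAa=8 CcSsMmAA=16 CcSsMmAa=16 CcSsmmAA=8 CcSsmmAa=8 CcssMMAA=4 CcssMMAa=4 CcssMmAA=8 CcssMmAa=8 CcssmmAA=4 CcssmmAa=4 ccSSMMAA=2 ccSSMMAa=2 ccSSMmAA=4 ccSSMmAa=4 ccSSmmAA=2 ccSSmmAa=2 ccSsMMAA=4 ccSsMMAa=4 ccSsMmAA=8 ccSsMmAa=8 ccSsmmAA=4 ccSsmmAa=4 ccssMMAA=2 ccssMMAa=2 ccssMmAA=4 ccssMmAa=4 ccssmmAA=2 ccssmmAa=2
ccssMMAa hits 2/256; gcd=2; 2÷2/256÷2 = 1/128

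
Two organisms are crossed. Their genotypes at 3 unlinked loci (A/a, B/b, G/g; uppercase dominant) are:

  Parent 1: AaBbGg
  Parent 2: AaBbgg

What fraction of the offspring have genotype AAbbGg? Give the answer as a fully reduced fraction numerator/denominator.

AaBbGg gametes: ABG×1, ABg×1, AbG×1, Abg×1, aBG×1, aBg×1, abG×1, abg×1
AaBbgg gametes: ABg×2, Abg×2, aBg×2, abg×2
AaBbGg×AaBbgg grid (8·8=64): AABBGg=2 AABBgg=2 AABbGg=4 AABbgg=4 AAbbGg=2 AAbbgg=2 AaBBGg=4 AaBBgg=4 AaBbGg=8 AaBbgg=8 AabbGg=4 Aabbgg=4 aaBBGg=2 aaBBgg=2 aaBbGg=4 aaBbgg=4 aabbGg=2 aabbgg=2
AAbbGg hits 2/64; gcd=2; 2÷2/64÷2 = 1/32

P(AAbbGg) = 1/32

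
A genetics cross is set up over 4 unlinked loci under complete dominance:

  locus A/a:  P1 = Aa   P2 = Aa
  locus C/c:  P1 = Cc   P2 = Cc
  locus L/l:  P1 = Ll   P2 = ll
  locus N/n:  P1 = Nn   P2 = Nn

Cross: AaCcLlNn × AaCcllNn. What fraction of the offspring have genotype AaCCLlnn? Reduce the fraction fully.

AaCcLlNn gametes: ACLN×1, ACLn×1, AClN×1, ACln×1, AcLN×1, AcLn×1, AclN×1, Acln×1, aCLN×1, aCLn×1, aClN×1, aCln×1, acLN×1, acLn×1, aclN×1, acln×1
AaCcllNn gametes: AClN×2, ACln×2, AclN×2, Acln×2, aClN×2, aCln×2, aclN×2, acln×2
AaCcLlNn×AaCcllNn grid (16·16=256): AACCLlNN=2 AACCLlNn=4 AACCLlnn=2 AACCllNN=2 AACCllNn=4 AACCllnn=2 AACcLlNN=4 AACcLlNn=8 AACcLlnn=4 AACcllNN=4 AACcllNn=8 AACcllnn=4 AAccLlNN=2 AAccLlNn=4 AAccLlnn=2 AAccllNN=2 AAccllNn=4 AAccllnn=2 AaCCLlNN=4 AaCCLlNn=8 AaCCLlnn=4 AaCCllNN=4 AaCCllNn=8 AaCCllnn=4 AaCcLlNN=8 AaCcLlNn=16 AaCcLlnn=8 AaCcllNN=8 AaCcllNn=16 AaCcllnn=8 AaccLlNN=4 AaccLlNn=8 AaccLlnn=4 AaccllNN=4 AaccllNn=8 Aaccllnn=4 aaCCLlNN=2 aaCCLlNn=4 aaCCLlnn=2 aaCCllNN=2 aaCCllNn=4 aaCCllnn=2 aaCcLlNN=4 aaCcLlNn=8 aaCcLlnn=4 aaCcllNN=4 aaCcllNn=8 aaCcllnn=4 aaccLlNN=2 aaccLlNn=4 aaccLlnn=2 aaccllNN=2 aaccllNn=4 aaccllnn=2
AaCCLlnn hits 4/256; gcd=4; 4÷4/256÷4 = 1/64

P(AaCCLlnn) = 1/64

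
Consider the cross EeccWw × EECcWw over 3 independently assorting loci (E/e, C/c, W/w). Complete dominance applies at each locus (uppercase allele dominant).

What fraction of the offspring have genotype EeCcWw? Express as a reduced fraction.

P(EeCcWw) = 1/8

EeccWw gametes: EcW×2, Ecw×2, ecW×2, ecw×2
EECcWw gametes: ECW×2, ECw×2, EcW×2, Ecw×2
EeccWw×EECcWw grid (8·8=64): EECcWW=4 EECcWw=8 EECcww=4 EEccWW=4 EEccWw=8 EEccww=4 EeCcWW=4 EeCcWw=8 EeCcww=4 EeccWW=4 EeccWw=8 Eeccww=4
EeCcWw hits 8/64; gcd=8; 8÷8/64÷8 = 1/8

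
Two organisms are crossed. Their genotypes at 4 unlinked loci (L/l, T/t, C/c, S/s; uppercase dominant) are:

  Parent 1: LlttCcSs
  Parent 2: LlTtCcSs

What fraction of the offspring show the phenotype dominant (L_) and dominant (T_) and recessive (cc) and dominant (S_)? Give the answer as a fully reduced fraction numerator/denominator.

LlttCcSs gametes: LtCS×2, LtCs×2, LtcS×2, Ltcs×2, ltCS×2, ltCs×2, ltcS×2, ltcs×2
LlTtCcSs gametes: LTCS×1, LTCs×1, LTcS×1, LTcs×1, LtCS×1, LtCs×1, LtcS×1, Ltcs×1, lTCS×1, lTCs×1, lTcS×1, lTcs×1, ltCS×1, ltCs×1, ltcS×1, ltcs×1
LlttCcSs×LlTtCcSs grid (16·16=256): LLTtCCSS=2 LLTtCCSs=4 LLTtCCss=2 LLTtCcSS=4 LLTtCcSs=8 LLTtCcss=4 LLTtccSS=2 LLTtccSs=4 LLTtccss=2 LLttCCSS=2 LLttCCSs=4 LLttCCss=2 LLttCcSS=4 LLttCcSs=8 LLttCcss=4 LLttccSS=2 LLttccSs=4 LLttccss=2 LlTtCCSS=4 LlTtCCSs=8 LlTtCCss=4 LlTtCcSS=8 LlTtCcSs=16 LlTtCcss=8 LlTtccSS=4 LlTtccSs=8 LlTtccss=4 LlttCCSS=4 LlttCCSs=8 LlttCCss=4 LlttCcSS=8 LlttCcSs=16 LlttCcss=8 LlttccSS=4 LlttccSs=8 Llttccss=4 llTtCCSS=2 llTtCCSs=4 llTtCCss=2 llTtCcSS=4 llTtCcSs=8 llTtCcss=4 llTtccSS=2 llTtccSs=4 llTtccss=2 llttCCSS=2 llttCCSs=4 llttCCss=2 llttCcSS=4 llttCcSs=8 llttCcss=4 llttccSS=2 llttccSs=4 llttccss=2
L_ T_ cc S_ hits 18/256; gcd=2; 18÷2/256÷2 = 9/128

P(L_ T_ cc S_) = 9/128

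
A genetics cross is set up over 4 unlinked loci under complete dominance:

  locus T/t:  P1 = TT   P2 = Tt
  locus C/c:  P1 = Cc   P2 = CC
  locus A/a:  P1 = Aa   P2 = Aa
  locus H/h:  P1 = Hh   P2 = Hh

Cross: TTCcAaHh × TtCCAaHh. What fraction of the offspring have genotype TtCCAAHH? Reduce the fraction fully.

TTCcAaHh gametes: TCAH×2, TCAh×2, TCaH×2, TCah×2, TcAH×2, TcAh×2, TcaH×2, Tcah×2
TtCCAaHh gametes: TCAH×2, TCAh×2, TCaH×2, TCah×2, tCAH×2, tCAh×2, tCaH×2, tCah×2
TTCcAaHh×TtCCAaHh grid (16·16=256): TTCCAAHH=4 TTCCAAHh=8 TTCCAAhh=4 TTCCAaHH=8 TTCCAaHh=16 TTCCAahh=8 TTCCaaHH=4 TTCCaaHh=8 TTCCaahh=4 TTCcAAHH=4 TTCcAAHh=8 TTCcAAhh=4 TTCcAaHH=8 TTCcAaHh=16 TTCcAahh=8 TTCcaaHH=4 TTCcaaHh=8 TTCcaahh=4 TtCCAAHH=4 TtCCAAHh=8 TtCCAAhh=4 TtCCAaHH=8 TtCCAaHh=16 TtCCAahh=8 TtCCaaHH=4 TtCCaaHh=8 TtCCaahh=4 TtCcAAHH=4 TtCcAAHh=8 TtCcAAhh=4 TtCcAaHH=8 TtCcAaHh=16 TtCcAahh=8 TtCcaaHH=4 TtCcaaHh=8 TtCcaahh=4
TtCCAAHH hits 4/256; gcd=4; 4÷4/256÷4 = 1/64

P(TtCCAAHH) = 1/64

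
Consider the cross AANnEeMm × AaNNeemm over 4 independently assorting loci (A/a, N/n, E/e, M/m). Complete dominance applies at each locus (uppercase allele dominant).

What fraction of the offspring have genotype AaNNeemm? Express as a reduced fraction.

AANnEeMm gametes: ANEM×2, ANEm×2, ANeM×2, ANem×2, AnEM×2, AnEm×2, AneM×2, Anem×2
AaNNeemm gametes: ANem×8, aNem×8
AANnEeMm×AaNNeemm grid (16·16=256): AANNEeMm=16 AANNEemm=16 AANNeeMm=16 AANNeemm=16 AANnEeMm=16 AANnEemm=16 AANneeMm=16 AANneemm=16 AaNNEeMm=16 AaNNEemm=16 AaNNeeMm=16 AaNNeemm=16 AaNnEeMm=16 AaNnEemm=16 AaNneeMm=16 AaNneemm=16
AaNNeemm hits 16/256; gcd=16; 16÷16/256÷16 = 1/16

P(AaNNeemm) = 1/16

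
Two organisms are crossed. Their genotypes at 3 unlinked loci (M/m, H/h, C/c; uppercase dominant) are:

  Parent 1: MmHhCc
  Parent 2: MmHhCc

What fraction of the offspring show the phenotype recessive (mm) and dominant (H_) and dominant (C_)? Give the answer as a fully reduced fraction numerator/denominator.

P(mm H_ C_) = 9/64

MmHhCc gametes: MHC×1, MHc×1, MhC×1, Mhc×1, mHC×1, mHc×1, mhC×1, mhc×1
MmHhCc gametes: MHC×1, MHc×1, MhC×1, Mhc×1, mHC×1, mHc×1, mhC×1, mhc×1
MmHhCc×MmHhCc grid (8·8=64): MMHHCC=1 MMHHCc=2 MMHHcc=1 MMHhCC=2 MMHhCc=4 MMHhcc=2 MMhhCC=1 MMhhCc=2 MMhhcc=1 MmHHCC=2 MmHHCc=4 MmHHcc=2 MmHhCC=4 MmHhCc=8 MmHhcc=4 MmhhCC=2 MmhhCc=4 Mmhhcc=2 mmHHCC=1 mmHHCc=2 mmHHcc=1 mmHhCC=2 mmHhCc=4 mmHhcc=2 mmhhCC=1 mmhhCc=2 mmhhcc=1
mm H_ C_ hits 9/64; gcd=1; 9÷1/64÷1 = 9/64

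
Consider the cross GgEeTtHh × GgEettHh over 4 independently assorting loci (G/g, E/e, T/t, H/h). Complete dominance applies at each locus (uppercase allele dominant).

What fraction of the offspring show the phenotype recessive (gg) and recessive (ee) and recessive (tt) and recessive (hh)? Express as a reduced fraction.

GgEeTtHh gametes: GETH×1, GETh×1, GEtH×1, GEth×1, GeTH×1, GeTh×1, GetH×1, Geth×1, gETH×1, gETh×1, gEtH×1, gEth×1, geTH×1, geTh×1, getH×1, geth×1
GgEettHh gametes: GEtH×2, GEth×2, GetH×2, Geth×2, gEtH×2, gEth×2, getH×2, geth×2
GgEeTtHh×GgEettHh grid (16·16=256): GGEETtHH=2 GGEETtHh=4 GGEETthh=2 GGEEttHH=2 GGEEttHh=4 GGEEtthh=2 GGEeTtHH=4 GGEeTtHh=8 GGEeTthh=4 GGEettHH=4 GGEettHh=8 GGEetthh=4 GGeeTtHH=2 GGeeTtHh=4 GGeeTthh=2 GGeettHH=2 GGeettHh=4 GGeetthh=2 GgEETtHH=4 GgEETtHh=8 GgEETthh=4 GgEEttHH=4 GgEEttHh=8 GgEEtthh=4 GgEeTtHH=8 GgEeTtHh=16 GgEeTthh=8 GgEettHH=8 GgEettHh=16 GgEetthh=8 GgeeTtHH=4 GgeeTtHh=8 GgeeTthh=4 GgeettHH=4 GgeettHh=8 Ggeetthh=4 ggEETtHH=2 ggEETtHh=4 ggEETthh=2 ggEEttHH=2 ggEEttHh=4 ggEEtthh=2 ggEeTtHH=4 ggEeTtHh=8 ggEeTthh=4 ggEettHH=4 ggEettHh=8 ggEetthh=4 ggeeTtHH=2 ggeeTtHh=4 ggeeTthh=2 ggeettHH=2 ggeettHh=4 ggeetthh=2
gg ee tt hh hits 2/256; gcd=2; 2÷2/256÷2 = 1/128

P(gg ee tt hh) = 1/128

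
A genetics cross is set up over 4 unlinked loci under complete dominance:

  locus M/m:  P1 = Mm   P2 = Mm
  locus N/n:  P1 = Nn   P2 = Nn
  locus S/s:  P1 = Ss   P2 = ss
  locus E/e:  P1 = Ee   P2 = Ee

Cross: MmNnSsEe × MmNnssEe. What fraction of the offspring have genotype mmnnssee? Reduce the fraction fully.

MmNnSsEe gametes: MNSE×1, MNSe×1, MNsE×1, MNse×1, MnSE×1, MnSe×1, MnsE×1, Mnse×1, mNSE×1, mNSe×1, mNsE×1, mNse×1, mnSE×1, mnSe×1, mnsE×1, mnse×1
MmNnssEe gametes: MNsE×2, MNse×2, MnsE×2, Mnse×2, mNsE×2, mNse×2, mnsE×2, mnse×2
MmNnSsEe×MmNnssEe grid (16·16=256): MMNNSsEE=2 MMNNSsEe=4 MMNNSsee=2 MMNNssEE=2 MMNNssEe=4 MMNNssee=2 MMNnSsEE=4 MMNnSsEe=8 MMNnSsee=4 MMNnssEE=4 MMNnssEe=8 MMNnssee=4 MMnnSsEE=2 MMnnSsEe=4 MMnnSsee=2 MMnnssEE=2 MMnnssEe=4 MMnnssee=2 MmNNSsEE=4 MmNNSsEe=8 MmNNSsee=4 MmNNssEE=4 MmNNssEe=8 MmNNssee=4 MmNnSsEE=8 MmNnSsEe=16 MmNnSsee=8 MmNnssEE=8 MmNnssEe=16 MmNnssee=8 MmnnSsEE=4 MmnnSsEe=8 MmnnSsee=4 MmnnssEE=4 MmnnssEe=8 Mmnnssee=4 mmNNSsEE=2 mmNNSsEe=4 mmNNSsee=2 mmNNssEE=2 mmNNssEe=4 mmNNssee=2 mmNnSsEE=4 mmNnSsEe=8 mmNnSsee=4 mmNnssEE=4 mmNnssEe=8 mmNnssee=4 mmnnSsEE=2 mmnnSsEe=4 mmnnSsee=2 mmnnssEE=2 mmnnssEe=4 mmnnssee=2
mmnnssee hits 2/256; gcd=2; 2÷2/256÷2 = 1/128

P(mmnnssee) = 1/128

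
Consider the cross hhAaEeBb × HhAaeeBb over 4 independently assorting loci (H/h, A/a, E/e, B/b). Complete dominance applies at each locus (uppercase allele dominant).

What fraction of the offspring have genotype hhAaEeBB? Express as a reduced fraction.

P(hhAaEeBB) = 1/32

hhAaEeBb gametes: hAEB×2, hAEb×2, hAeB×2, hAeb×2, haEB×2, haEb×2, haeB×2, haeb×2
HhAaeeBb gametes: HAeB×2, HAeb×2, HaeB×2, Haeb×2, hAeB×2, hAeb×2, haeB×2, haeb×2
hhAaEeBb×HhAaeeBb grid (16·16=256): HhAAEeBB=4 HhAAEeBb=8 HhAAEebb=4 HhAAeeBB=4 HhAAeeBb=8 HhAAeebb=4 HhAaEeBB=8 HhAaEeBb=16 HhAaEebb=8 HhAaeeBB=8 HhAaeeBb=16 HhAaeebb=8 HhaaEeBB=4 HhaaEeBb=8 HhaaEebb=4 HhaaeeBB=4 HhaaeeBb=8 Hhaaeebb=4 hhAAEeBB=4 hhAAEeBb=8 hhAAEebb=4 hhAAeeBB=4 hhAAeeBb=8 hhAAeebb=4 hhAaEeBB=8 hhAaEeBb=16 hhAaEebb=8 hhAaeeBB=8 hhAaeeBb=16 hhAaeebb=8 hhaaEeBB=4 hhaaEeBb=8 hhaaEebb=4 hhaaeeBB=4 hhaaeeBb=8 hhaaeebb=4
hhAaEeBB hits 8/256; gcd=8; 8÷8/256÷8 = 1/32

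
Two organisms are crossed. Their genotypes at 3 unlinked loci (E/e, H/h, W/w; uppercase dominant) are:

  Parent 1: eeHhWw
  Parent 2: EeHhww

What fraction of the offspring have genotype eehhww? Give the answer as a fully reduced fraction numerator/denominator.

eeHhWw gametes: eHW×2, eHw×2, ehW×2, ehw×2
EeHhww gametes: EHw×2, Ehw×2, eHw×2, ehw×2
eeHhWw×EeHhww grid (8·8=64): EeHHWw=4 EeHHww=4 EeHhWw=8 EeHhww=8 EehhWw=4 Eehhww=4 eeHHWw=4 eeHHww=4 eeHhWw=8 eeHhww=8 eehhWw=4 eehhww=4
eehhww hits 4/64; gcd=4; 4÷4/64÷4 = 1/16

P(eehhww) = 1/16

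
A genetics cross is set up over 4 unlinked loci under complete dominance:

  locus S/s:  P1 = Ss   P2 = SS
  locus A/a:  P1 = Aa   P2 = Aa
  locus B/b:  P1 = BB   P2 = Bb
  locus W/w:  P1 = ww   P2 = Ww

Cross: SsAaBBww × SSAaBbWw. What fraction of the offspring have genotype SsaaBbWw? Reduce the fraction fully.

P(SsaaBbWw) = 1/32

SsAaBBww gametes: SABw×4, SaBw×4, sABw×4, saBw×4
SSAaBbWw gametes: SABW×2, SABw×2, SAbW×2, SAbw×2, SaBW×2, SaBw×2, SabW×2, Sabw×2
SsAaBBww×SSAaBbWw grid (16·16=256): SSAABBWw=8 SSAABBww=8 SSAABbWw=8 SSAABbww=8 SSAaBBWw=16 SSAaBBww=16 SSAaBbWw=16 SSAaBbww=16 SSaaBBWw=8 SSaaBBww=8 SSaaBbWw=8 SSaaBbww=8 SsAABBWw=8 SsAABBww=8 SsAABbWw=8 SsAABbww=8 SsAaBBWw=16 SsAaBBww=16 SsAaBbWw=16 SsAaBbww=16 SsaaBBWw=8 SsaaBBww=8 SsaaBbWw=8 SsaaBbww=8
SsaaBbWw hits 8/256; gcd=8; 8÷8/256÷8 = 1/32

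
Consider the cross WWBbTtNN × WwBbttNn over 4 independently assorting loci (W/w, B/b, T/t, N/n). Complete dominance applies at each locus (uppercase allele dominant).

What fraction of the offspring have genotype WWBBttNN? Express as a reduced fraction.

WWBbTtNN gametes: WBTN×4, WBtN×4, WbTN×4, WbtN×4
WwBbttNn gametes: WBtN×2, WBtn×2, WbtN×2, Wbtn×2, wBtN×2, wBtn×2, wbtN×2, wbtn×2
WWBbTtNN×WwBbttNn grid (16·16=256): WWBBTtNN=8 WWBBTtNn=8 WWBBttNN=8 WWBBttNn=8 WWBbTtNN=16 WWBbTtNn=16 WWBbttNN=16 WWBbttNn=16 WWbbTtNN=8 WWbbTtNn=8 WWbbttNN=8 WWbbttNn=8 WwBBTtNN=8 WwBBTtNn=8 WwBBttNN=8 WwBBttNn=8 WwBbTtNN=16 WwBbTtNn=16 WwBbttNN=16 WwBbttNn=16 WwbbTtNN=8 WwbbTtNn=8 WwbbttNN=8 WwbbttNn=8
WWBBttNN hits 8/256; gcd=8; 8÷8/256÷8 = 1/32

P(WWBBttNN) = 1/32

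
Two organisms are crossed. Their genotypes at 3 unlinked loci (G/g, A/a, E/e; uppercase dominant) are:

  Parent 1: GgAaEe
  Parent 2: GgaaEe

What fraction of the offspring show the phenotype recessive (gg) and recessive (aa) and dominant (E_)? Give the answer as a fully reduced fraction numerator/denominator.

GgAaEe gametes: GAE×1, GAe×1, GaE×1, Gae×1, gAE×1, gAe×1, gaE×1, gae×1
GgaaEe gametes: GaE×2, Gae×2, gaE×2, gae×2
GgAaEe×GgaaEe grid (8·8=64): GGAaEE=2 GGAaEe=4 GGAaee=2 GGaaEE=2 GGaaEe=4 GGaaee=2 GgAaEE=4 GgAaEe=8 GgAaee=4 GgaaEE=4 GgaaEe=8 Ggaaee=4 ggAaEE=2 ggAaEe=4 ggAaee=2 ggaaEE=2 ggaaEe=4 ggaaee=2
gg aa E_ hits 6/64; gcd=2; 6÷2/64÷2 = 3/32

P(gg aa E_) = 3/32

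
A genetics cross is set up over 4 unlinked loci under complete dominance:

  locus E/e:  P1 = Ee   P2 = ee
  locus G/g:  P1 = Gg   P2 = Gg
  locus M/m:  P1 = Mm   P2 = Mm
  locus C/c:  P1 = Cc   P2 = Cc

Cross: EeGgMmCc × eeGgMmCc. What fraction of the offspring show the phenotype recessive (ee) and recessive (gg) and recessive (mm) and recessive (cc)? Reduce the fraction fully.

P(ee gg mm cc) = 1/128

EeGgMmCc gametes: EGMC×1, EGMc×1, EGmC×1, EGmc×1, EgMC×1, EgMc×1, EgmC×1, Egmc×1, eGMC×1, eGMc×1, eGmC×1, eGmc×1, egMC×1, egMc×1, egmC×1, egmc×1
eeGgMmCc gametes: eGMC×2, eGMc×2, eGmC×2, eGmc×2, egMC×2, egMc×2, egmC×2, egmc×2
EeGgMmCc×eeGgMmCc grid (16·16=256): EeGGMMCC=2 EeGGMMCc=4 EeGGMMcc=2 EeGGMmCC=4 EeGGMmCc=8 EeGGMmcc=4 EeGGmmCC=2 EeGGmmCc=4 EeGGmmcc=2 EeGgMMCC=4 EeGgMMCc=8 EeGgMMcc=4 EeGgMmCC=8 EeGgMmCc=16 EeGgMmcc=8 EeGgmmCC=4 EeGgmmCc=8 EeGgmmcc=4 EeggMMCC=2 EeggMMCc=4 EeggMMcc=2 EeggMmCC=4 EeggMmCc=8 EeggMmcc=4 EeggmmCC=2 EeggmmCc=4 Eeggmmcc=2 eeGGMMCC=2 eeGGMMCc=4 eeGGMMcc=2 eeGGMmCC=4 eeGGMmCc=8 eeGGMmcc=4 eeGGmmCC=2 eeGGmmCc=4 eeGGmmcc=2 eeGgMMCC=4 eeGgMMCc=8 eeGgMMcc=4 eeGgMmCC=8 eeGgMmCc=16 eeGgMmcc=8 eeGgmmCC=4 eeGgmmCc=8 eeGgmmcc=4 eeggMMCC=2 eeggMMCc=4 eeggMMcc=2 eeggMmCC=4 eeggMmCc=8 eeggMmcc=4 eeggmmCC=2 eeggmmCc=4 eeggmmcc=2
ee gg mm cc hits 2/256; gcd=2; 2÷2/256÷2 = 1/128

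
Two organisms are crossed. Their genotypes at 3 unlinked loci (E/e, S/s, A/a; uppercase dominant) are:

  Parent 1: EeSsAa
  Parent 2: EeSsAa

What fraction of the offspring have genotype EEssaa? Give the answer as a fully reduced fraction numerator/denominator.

P(EEssaa) = 1/64

EeSsAa gametes: ESA×1, ESa×1, EsA×1, Esa×1, eSA×1, eSa×1, esA×1, esa×1
EeSsAa gametes: ESA×1, ESa×1, EsA×1, Esa×1, eSA×1, eSa×1, esA×1, esa×1
EeSsAa×EeSsAa grid (8·8=64): EESSAA=1 EESSAa=2 EESSaa=1 EESsAA=2 EESsAa=4 EESsaa=2 EEssAA=1 EEssAa=2 EEssaa=1 EeSSAA=2 EeSSAa=4 EeSSaa=2 EeSsAA=4 EeSsAa=8 EeSsaa=4 EessAA=2 EessAa=4 Eessaa=2 eeSSAA=1 eeSSAa=2 eeSSaa=1 eeSsAA=2 eeSsAa=4 eeSsaa=2 eessAA=1 eessAa=2 eessaa=1
EEssaa hits 1/64; gcd=1; 1÷1/64÷1 = 1/64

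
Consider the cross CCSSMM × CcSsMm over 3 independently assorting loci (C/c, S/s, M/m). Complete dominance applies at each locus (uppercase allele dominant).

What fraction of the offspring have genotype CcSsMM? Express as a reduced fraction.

P(CcSsMM) = 1/8

CCSSMM gametes: CSM×8
CcSsMm gametes: CSM×1, CSm×1, CsM×1, Csm×1, cSM×1, cSm×1, csM×1, csm×1
CCSSMM×CcSsMm grid (8·8=64): CCSSMM=8 CCSSMm=8 CCSsMM=8 CCSsMm=8 CcSSMM=8 CcSSMm=8 CcSsMM=8 CcSsMm=8
CcSsMM hits 8/64; gcd=8; 8÷8/64÷8 = 1/8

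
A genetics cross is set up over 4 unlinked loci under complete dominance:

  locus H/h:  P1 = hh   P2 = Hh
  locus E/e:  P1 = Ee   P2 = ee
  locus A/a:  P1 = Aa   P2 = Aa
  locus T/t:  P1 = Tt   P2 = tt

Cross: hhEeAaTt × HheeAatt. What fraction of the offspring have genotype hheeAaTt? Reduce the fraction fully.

hhEeAaTt gametes: hEAT×2, hEAt×2, hEaT×2, hEat×2, heAT×2, heAt×2, heaT×2, heat×2
HheeAatt gametes: HeAt×4, Heat×4, heAt×4, heat×4
hhEeAaTt×HheeAatt grid (16·16=256): HhEeAATt=8 HhEeAAtt=8 HhEeAaTt=16 HhEeAatt=16 HhEeaaTt=8 HhEeaatt=8 HheeAATt=8 HheeAAtt=8 HheeAaTt=16 HheeAatt=16 HheeaaTt=8 Hheeaatt=8 hhEeAATt=8 hhEeAAtt=8 hhEeAaTt=16 hhEeAatt=16 hhEeaaTt=8 hhEeaatt=8 hheeAATt=8 hheeAAtt=8 hheeAaTt=16 hheeAatt=16 hheeaaTt=8 hheeaatt=8
hheeAaTt hits 16/256; gcd=16; 16÷16/256÷16 = 1/16

P(hheeAaTt) = 1/16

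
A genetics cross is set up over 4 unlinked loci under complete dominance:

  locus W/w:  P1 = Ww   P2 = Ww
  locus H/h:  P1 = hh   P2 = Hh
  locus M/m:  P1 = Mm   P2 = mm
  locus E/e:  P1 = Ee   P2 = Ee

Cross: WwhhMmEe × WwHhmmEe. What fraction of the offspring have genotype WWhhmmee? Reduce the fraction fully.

P(WWhhmmee) = 1/64

WwhhMmEe gametes: WhME×2, WhMe×2, WhmE×2, Whme×2, whME×2, whMe×2, whmE×2, whme×2
WwHhmmEe gametes: WHmE×2, WHme×2, WhmE×2, Whme×2, wHmE×2, wHme×2, whmE×2, whme×2
WwhhMmEe×WwHhmmEe grid (16·16=256): WWHhMmEE=4 WWHhMmEe=8 WWHhMmee=4 WWHhmmEE=4 WWHhmmEe=8 WWHhmmee=4 WWhhMmEE=4 WWhhMmEe=8 WWhhMmee=4 WWhhmmEE=4 WWhhmmEe=8 WWhhmmee=4 WwHhMmEE=8 WwHhMmEe=16 WwHhMmee=8 WwHhmmEE=8 WwHhmmEe=16 WwHhmmee=8 WwhhMmEE=8 WwhhMmEe=16 WwhhMmee=8 WwhhmmEE=8 WwhhmmEe=16 Wwhhmmee=8 wwHhMmEE=4 wwHhMmEe=8 wwHhMmee=4 wwHhmmEE=4 wwHhmmEe=8 wwHhmmee=4 wwhhMmEE=4 wwhhMmEe=8 wwhhMmee=4 wwhhmmEE=4 wwhhmmEe=8 wwhhmmee=4
WWhhmmee hits 4/256; gcd=4; 4÷4/256÷4 = 1/64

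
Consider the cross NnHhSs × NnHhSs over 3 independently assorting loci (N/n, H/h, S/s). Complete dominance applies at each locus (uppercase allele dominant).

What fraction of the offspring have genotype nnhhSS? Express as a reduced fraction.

P(nnhhSS) = 1/64

NnHhSs gametes: NHS×1, NHs×1, NhS×1, Nhs×1, nHS×1, nHs×1, nhS×1, nhs×1
NnHhSs gametes: NHS×1, NHs×1, NhS×1, Nhs×1, nHS×1, nHs×1, nhS×1, nhs×1
NnHhSs×NnHhSs grid (8·8=64): NNHHSS=1 NNHHSs=2 NNHHss=1 NNHhSS=2 NNHhSs=4 NNHhss=2 NNhhSS=1 NNhhSs=2 NNhhss=1 NnHHSS=2 NnHHSs=4 NnHHss=2 NnHhSS=4 NnHhSs=8 NnHhss=4 NnhhSS=2 NnhhSs=4 Nnhhss=2 nnHHSS=1 nnHHSs=2 nnHHss=1 nnHhSS=2 nnHhSs=4 nnHhss=2 nnhhSS=1 nnhhSs=2 nnhhss=1
nnhhSS hits 1/64; gcd=1; 1÷1/64÷1 = 1/64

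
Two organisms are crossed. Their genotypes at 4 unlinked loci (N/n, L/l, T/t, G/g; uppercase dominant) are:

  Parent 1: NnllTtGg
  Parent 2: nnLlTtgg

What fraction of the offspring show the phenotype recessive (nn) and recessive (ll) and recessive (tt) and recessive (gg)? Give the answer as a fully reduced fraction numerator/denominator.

NnllTtGg gametes: NlTG×2, NlTg×2, NltG×2, Nltg×2, nlTG×2, nlTg×2, nltG×2, nltg×2
nnLlTtgg gametes: nLTg×4, nLtg×4, nlTg×4, nltg×4
NnllTtGg×nnLlTtgg grid (16·16=256): NnLlTTGg=8 NnLlTTgg=8 NnLlTtGg=16 NnLlTtgg=16 NnLlttGg=8 NnLlttgg=8 NnllTTGg=8 NnllTTgg=8 NnllTtGg=16 NnllTtgg=16 NnllttGg=8 Nnllttgg=8 nnLlTTGg=8 nnLlTTgg=8 nnLlTtGg=16 nnLlTtgg=16 nnLlttGg=8 nnLlttgg=8 nnllTTGg=8 nnllTTgg=8 nnllTtGg=16 nnllTtgg=16 nnllttGg=8 nnllttgg=8
nn ll tt gg hits 8/256; gcd=8; 8÷8/256÷8 = 1/32

P(nn ll tt gg) = 1/32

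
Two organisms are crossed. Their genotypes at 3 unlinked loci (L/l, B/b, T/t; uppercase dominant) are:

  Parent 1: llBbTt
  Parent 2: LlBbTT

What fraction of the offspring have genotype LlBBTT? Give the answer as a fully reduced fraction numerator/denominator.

llBbTt gametes: lBT×2, lBt×2, lbT×2, lbt×2
LlBbTT gametes: LBT×2, LbT×2, lBT×2, lbT×2
llBbTt×LlBbTT grid (8·8=64): LlBBTT=4 LlBBTt=4 LlBbTT=8 LlBbTt=8 LlbbTT=4 LlbbTt=4 llBBTT=4 llBBTt=4 llBbTT=8 llBbTt=8 llbbTT=4 llbbTt=4
LlBBTT hits 4/64; gcd=4; 4÷4/64÷4 = 1/16

P(LlBBTT) = 1/16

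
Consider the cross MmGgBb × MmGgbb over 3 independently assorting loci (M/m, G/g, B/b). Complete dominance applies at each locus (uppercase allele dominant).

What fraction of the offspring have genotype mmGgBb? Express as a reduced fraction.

P(mmGgBb) = 1/16

MmGgBb gametes: MGB×1, MGb×1, MgB×1, Mgb×1, mGB×1, mGb×1, mgB×1, mgb×1
MmGgbb gametes: MGb×2, Mgb×2, mGb×2, mgb×2
MmGgBb×MmGgbb grid (8·8=64): MMGGBb=2 MMGGbb=2 MMGgBb=4 MMGgbb=4 MMggBb=2 MMggbb=2 MmGGBb=4 MmGGbb=4 MmGgBb=8 MmGgbb=8 MmggBb=4 Mmggbb=4 mmGGBb=2 mmGGbb=2 mmGgBb=4 mmGgbb=4 mmggBb=2 mmggbb=2
mmGgBb hits 4/64; gcd=4; 4÷4/64÷4 = 1/16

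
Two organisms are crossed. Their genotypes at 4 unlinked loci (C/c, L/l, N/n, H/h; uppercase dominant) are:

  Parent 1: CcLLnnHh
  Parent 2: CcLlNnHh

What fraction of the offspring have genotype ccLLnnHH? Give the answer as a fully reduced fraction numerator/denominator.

CcLLnnHh gametes: CLnH×4, CLnh×4, cLnH×4, cLnh×4
CcLlNnHh gametes: CLNH×1, CLNh×1, CLnH×1, CLnh×1, ClNH×1, ClNh×1, ClnH×1, Clnh×1, cLNH×1, cLNh×1, cLnH×1, cLnh×1, clNH×1, clNh×1, clnH×1, clnh×1
CcLLnnHh×CcLlNnHh grid (16·16=256): CCLLNnHH=4 CCLLNnHh=8 CCLLNnhh=4 CCLLnnHH=4 CCLLnnHh=8 CCLLnnhh=4 CCLlNnHH=4 CCLlNnHh=8 CCLlNnhh=4 CCLlnnHH=4 CCLlnnHh=8 CCLlnnhh=4 CcLLNnHH=8 CcLLNnHh=16 CcLLNnhh=8 CcLLnnHH=8 CcLLnnHh=16 CcLLnnhh=8 CcLlNnHH=8 CcLlNnHh=16 CcLlNnhh=8 CcLlnnHH=8 CcLlnnHh=16 CcLlnnhh=8 ccLLNnHH=4 ccLLNnHh=8 ccLLNnhh=4 ccLLnnHH=4 ccLLnnHh=8 ccLLnnhh=4 ccLlNnHH=4 ccLlNnHh=8 ccLlNnhh=4 ccLlnnHH=4 ccLlnnHh=8 ccLlnnhh=4
ccLLnnHH hits 4/256; gcd=4; 4÷4/256÷4 = 1/64

P(ccLLnnHH) = 1/64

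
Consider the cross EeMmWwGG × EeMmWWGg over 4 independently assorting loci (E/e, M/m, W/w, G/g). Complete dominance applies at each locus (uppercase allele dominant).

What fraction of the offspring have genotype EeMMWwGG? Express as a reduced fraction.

EeMmWwGG gametes: EMWG×2, EMwG×2, EmWG×2, EmwG×2, eMWG×2, eMwG×2, emWG×2, emwG×2
EeMmWWGg gametes: EMWG×2, EMWg×2, EmWG×2, EmWg×2, eMWG×2, eMWg×2, emWG×2, emWg×2
EeMmWwGG×EeMmWWGg grid (16·16=256): EEMMWWGG=4 EEMMWWGg=4 EEMMWwGG=4 EEMMWwGg=4 EEMmWWGG=8 EEMmWWGg=8 EEMmWwGG=8 EEMmWwGg=8 EEmmWWGG=4 EEmmWWGg=4 EEmmWwGG=4 EEmmWwGg=4 EeMMWWGG=8 EeMMWWGg=8 EeMMWwGG=8 EeMMWwGg=8 EeMmWWGG=16 EeMmWWGg=16 EeMmWwGG=16 EeMmWwGg=16 EemmWWGG=8 EemmWWGg=8 EemmWwGG=8 EemmWwGg=8 eeMMWWGG=4 eeMMWWGg=4 eeMMWwGG=4 eeMMWwGg=4 eeMmWWGG=8 eeMmWWGg=8 eeMmWwGG=8 eeMmWwGg=8 eemmWWGG=4 eemmWWGg=4 eemmWwGG=4 eemmWwGg=4
EeMMWwGG hits 8/256; gcd=8; 8÷8/256÷8 = 1/32

P(EeMMWwGG) = 1/32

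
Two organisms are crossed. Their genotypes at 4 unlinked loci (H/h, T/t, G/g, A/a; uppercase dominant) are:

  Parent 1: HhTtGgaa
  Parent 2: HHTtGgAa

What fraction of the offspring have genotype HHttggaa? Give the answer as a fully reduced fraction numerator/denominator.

P(HHttggaa) = 1/64

HhTtGgaa gametes: HTGa×2, HTga×2, HtGa×2, Htga×2, hTGa×2, hTga×2, htGa×2, htga×2
HHTtGgAa gametes: HTGA×2, HTGa×2, HTgA×2, HTga×2, HtGA×2, HtGa×2, HtgA×2, Htga×2
HhTtGgaa×HHTtGgAa grid (16·16=256): HHTTGGAa=4 HHTTGGaa=4 HHTTGgAa=8 HHTTGgaa=8 HHTTggAa=4 HHTTggaa=4 HHTtGGAa=8 HHTtGGaa=8 HHTtGgAa=16 HHTtGgaa=16 HHTtggAa=8 HHTtggaa=8 HHttGGAa=4 HHttGGaa=4 HHttGgAa=8 HHttGgaa=8 HHttggAa=4 HHttggaa=4 HhTTGGAa=4 HhTTGGaa=4 HhTTGgAa=8 HhTTGgaa=8 HhTTggAa=4 HhTTggaa=4 HhTtGGAa=8 HhTtGGaa=8 HhTtGgAa=16 HhTtGgaa=16 HhTtggAa=8 HhTtggaa=8 HhttGGAa=4 HhttGGaa=4 HhttGgAa=8 HhttGgaa=8 HhttggAa=4 Hhttggaa=4
HHttggaa hits 4/256; gcd=4; 4÷4/256÷4 = 1/64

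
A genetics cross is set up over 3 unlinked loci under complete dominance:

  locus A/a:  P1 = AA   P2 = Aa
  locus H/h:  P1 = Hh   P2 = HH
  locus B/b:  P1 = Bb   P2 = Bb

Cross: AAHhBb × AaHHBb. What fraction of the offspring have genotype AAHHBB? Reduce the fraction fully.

AAHhBb gametes: AHB×2, AHb×2, AhB×2, Ahb×2
AaHHBb gametes: AHB×2, AHb×2, aHB×2, aHb×2
AAHhBb×AaHHBb grid (8·8=64): AAHHBB=4 AAHHBb=8 AAHHbb=4 AAHhBB=4 AAHhBb=8 AAHhbb=4 AaHHBB=4 AaHHBb=8 AaHHbb=4 AaHhBB=4 AaHhBb=8 AaHhbb=4
AAHHBB hits 4/64; gcd=4; 4÷4/64÷4 = 1/16

P(AAHHBB) = 1/16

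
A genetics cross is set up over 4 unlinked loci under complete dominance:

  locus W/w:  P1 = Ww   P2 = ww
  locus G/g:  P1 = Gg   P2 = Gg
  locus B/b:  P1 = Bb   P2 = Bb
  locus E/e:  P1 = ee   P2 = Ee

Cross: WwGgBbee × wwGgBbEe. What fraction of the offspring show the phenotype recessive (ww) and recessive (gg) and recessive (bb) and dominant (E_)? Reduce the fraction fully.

WwGgBbee gametes: WGBe×2, WGbe×2, WgBe×2, Wgbe×2, wGBe×2, wGbe×2, wgBe×2, wgbe×2
wwGgBbEe gametes: wGBE×2, wGBe×2, wGbE×2, wGbe×2, wgBE×2, wgBe×2, wgbE×2, wgbe×2
WwGgBbee×wwGgBbEe grid (16·16=256): WwGGBBEe=4 WwGGBBee=4 WwGGBbEe=8 WwGGBbee=8 WwGGbbEe=4 WwGGbbee=4 WwGgBBEe=8 WwGgBBee=8 WwGgBbEe=16 WwGgBbee=16 WwGgbbEe=8 WwGgbbee=8 WwggBBEe=4 WwggBBee=4 WwggBbEe=8 WwggBbee=8 WwggbbEe=4 Wwggbbee=4 wwGGBBEe=4 wwGGBBee=4 wwGGBbEe=8 wwGGBbee=8 wwGGbbEe=4 wwGGbbee=4 wwGgBBEe=8 wwGgBBee=8 wwGgBbEe=16 wwGgBbee=16 wwGgbbEe=8 wwGgbbee=8 wwggBBEe=4 wwggBBee=4 wwggBbEe=8 wwggBbee=8 wwggbbEe=4 wwggbbee=4
ww gg bb E_ hits 4/256; gcd=4; 4÷4/256÷4 = 1/64

P(ww gg bb E_) = 1/64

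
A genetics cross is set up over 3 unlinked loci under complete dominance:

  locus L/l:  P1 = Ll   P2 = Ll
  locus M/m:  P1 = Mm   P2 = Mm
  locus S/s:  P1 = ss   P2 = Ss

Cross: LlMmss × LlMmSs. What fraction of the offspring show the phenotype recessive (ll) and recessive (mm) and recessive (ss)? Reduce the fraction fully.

LlMmss gametes: LMs×2, Lms×2, lMs×2, lms×2
LlMmSs gametes: LMS×1, LMs×1, LmS×1, Lms×1, lMS×1, lMs×1, lmS×1, lms×1
LlMmss×LlMmSs grid (8·8=64): LLMMSs=2 LLMMss=2 LLMmSs=4 LLMmss=4 LLmmSs=2 LLmmss=2 LlMMSs=4 LlMMss=4 LlMmSs=8 LlMmss=8 LlmmSs=4 Llmmss=4 llMMSs=2 llMMss=2 llMmSs=4 llMmss=4 llmmSs=2 llmmss=2
ll mm ss hits 2/64; gcd=2; 2÷2/64÷2 = 1/32

P(ll mm ss) = 1/32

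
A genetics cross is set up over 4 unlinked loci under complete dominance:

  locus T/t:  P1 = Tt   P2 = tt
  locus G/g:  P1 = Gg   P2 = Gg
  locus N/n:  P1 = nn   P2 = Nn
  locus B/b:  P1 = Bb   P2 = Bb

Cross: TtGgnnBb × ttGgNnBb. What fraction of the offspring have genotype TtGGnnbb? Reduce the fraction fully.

TtGgnnBb gametes: TGnB×2, TGnb×2, TgnB×2, Tgnb×2, tGnB×2, tGnb×2, tgnB×2, tgnb×2
ttGgNnBb gametes: tGNB×2, tGNb×2, tGnB×2, tGnb×2, tgNB×2, tgNb×2, tgnB×2, tgnb×2
TtGgnnBb×ttGgNnBb grid (16·16=256): TtGGNnBB=4 TtGGNnBb=8 TtGGNnbb=4 TtGGnnBB=4 TtGGnnBb=8 TtGGnnbb=4 TtGgNnBB=8 TtGgNnBb=16 TtGgNnbb=8 TtGgnnBB=8 TtGgnnBb=16 TtGgnnbb=8 TtggNnBB=4 TtggNnBb=8 TtggNnbb=4 TtggnnBB=4 TtggnnBb=8 Ttggnnbb=4 ttGGNnBB=4 ttGGNnBb=8 ttGGNnbb=4 ttGGnnBB=4 ttGGnnBb=8 ttGGnnbb=4 ttGgNnBB=8 ttGgNnBb=16 ttGgNnbb=8 ttGgnnBB=8 ttGgnnBb=16 ttGgnnbb=8 ttggNnBB=4 ttggNnBb=8 ttggNnbb=4 ttggnnBB=4 ttggnnBb=8 ttggnnbb=4
TtGGnnbb hits 4/256; gcd=4; 4÷4/256÷4 = 1/64

P(TtGGnnbb) = 1/64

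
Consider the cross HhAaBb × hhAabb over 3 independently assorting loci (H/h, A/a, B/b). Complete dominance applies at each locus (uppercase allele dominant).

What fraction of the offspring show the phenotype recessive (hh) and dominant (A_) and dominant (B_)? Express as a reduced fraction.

P(hh A_ B_) = 3/16

HhAaBb gametes: HAB×1, HAb×1, HaB×1, Hab×1, hAB×1, hAb×1, haB×1, hab×1
hhAabb gametes: hAb×4, hab×4
HhAaBb×hhAabb grid (8·8=64): HhAABb=4 HhAAbb=4 HhAaBb=8 HhAabb=8 HhaaBb=4 Hhaabb=4 hhAABb=4 hhAAbb=4 hhAaBb=8 hhAabb=8 hhaaBb=4 hhaabb=4
hh A_ B_ hits 12/64; gcd=4; 12÷4/64÷4 = 3/16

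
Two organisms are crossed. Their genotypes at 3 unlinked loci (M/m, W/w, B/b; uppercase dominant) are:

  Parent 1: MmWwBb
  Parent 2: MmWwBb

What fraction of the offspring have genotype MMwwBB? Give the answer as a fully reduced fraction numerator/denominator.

MmWwBb gametes: MWB×1, MWb×1, MwB×1, Mwb×1, mWB×1, mWb×1, mwB×1, mwb×1
MmWwBb gametes: MWB×1, MWb×1, MwB×1, Mwb×1, mWB×1, mWb×1, mwB×1, mwb×1
MmWwBb×MmWwBb grid (8·8=64): MMWWBB=1 MMWWBb=2 MMWWbb=1 MMWwBB=2 MMWwBb=4 MMWwbb=2 MMwwBB=1 MMwwBb=2 MMwwbb=1 MmWWBB=2 MmWWBb=4 MmWWbb=2 MmWwBB=4 MmWwBb=8 MmWwbb=4 MmwwBB=2 MmwwBb=4 Mmwwbb=2 mmWWBB=1 mmWWBb=2 mmWWbb=1 mmWwBB=2 mmWwBb=4 mmWwbb=2 mmwwBB=1 mmwwBb=2 mmwwbb=1
MMwwBB hits 1/64; gcd=1; 1÷1/64÷1 = 1/64

P(MMwwBB) = 1/64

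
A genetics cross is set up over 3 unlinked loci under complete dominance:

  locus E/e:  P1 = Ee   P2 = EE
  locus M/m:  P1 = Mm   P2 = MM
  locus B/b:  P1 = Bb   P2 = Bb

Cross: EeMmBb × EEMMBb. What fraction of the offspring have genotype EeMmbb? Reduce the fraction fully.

EeMmBb gametes: EMB×1, EMb×1, EmB×1, Emb×1, eMB×1, eMb×1, emB×1, emb×1
EEMMBb gametes: EMB×4, EMb×4
EeMmBb×EEMMBb grid (8·8=64): EEMMBB=4 EEMMBb=8 EEMMbb=4 EEMmBB=4 EEMmBb=8 EEMmbb=4 EeMMBB=4 EeMMBb=8 EeMMbb=4 EeMmBB=4 EeMmBb=8 EeMmbb=4
EeMmbb hits 4/64; gcd=4; 4÷4/64÷4 = 1/16

P(EeMmbb) = 1/16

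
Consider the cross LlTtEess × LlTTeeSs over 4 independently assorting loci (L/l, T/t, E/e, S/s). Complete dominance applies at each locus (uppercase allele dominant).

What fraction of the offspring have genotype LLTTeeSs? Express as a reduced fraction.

LlTtEess gametes: LTEs×2, LTes×2, LtEs×2, Ltes×2, lTEs×2, lTes×2, ltEs×2, ltes×2
LlTTeeSs gametes: LTeS×4, LTes×4, lTeS×4, lTes×4
LlTtEess×LlTTeeSs grid (16·16=256): LLTTEeSs=8 LLTTEess=8 LLTTeeSs=8 LLTTeess=8 LLTtEeSs=8 LLTtEess=8 LLTteeSs=8 LLTteess=8 LlTTEeSs=16 LlTTEess=16 LlTTeeSs=16 LlTTeess=16 LlTtEeSs=16 LlTtEess=16 LlTteeSs=16 LlTteess=16 llTTEeSs=8 llTTEess=8 llTTeeSs=8 llTTeess=8 llTtEeSs=8 llTtEess=8 llTteeSs=8 llTteess=8
LLTTeeSs hits 8/256; gcd=8; 8÷8/256÷8 = 1/32

P(LLTTeeSs) = 1/32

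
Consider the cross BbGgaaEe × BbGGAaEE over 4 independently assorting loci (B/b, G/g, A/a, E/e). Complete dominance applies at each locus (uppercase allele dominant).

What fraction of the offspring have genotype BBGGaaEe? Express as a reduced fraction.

BbGgaaEe gametes: BGaE×2, BGae×2, BgaE×2, Bgae×2, bGaE×2, bGae×2, bgaE×2, bgae×2
BbGGAaEE gametes: BGAE×4, BGaE×4, bGAE×4, bGaE×4
BbGgaaEe×BbGGAaEE grid (16·16=256): BBGGAaEE=8 BBGGAaEe=8 BBGGaaEE=8 BBGGaaEe=8 BBGgAaEE=8 BBGgAaEe=8 BBGgaaEE=8 BBGgaaEe=8 BbGGAaEE=16 BbGGAaEe=16 BbGGaaEE=16 BbGGaaEe=16 BbGgAaEE=16 BbGgAaEe=16 BbGgaaEE=16 BbGgaaEe=16 bbGGAaEE=8 bbGGAaEe=8 bbGGaaEE=8 bbGGaaEe=8 bbGgAaEE=8 bbGgAaEe=8 bbGgaaEE=8 bbGgaaEe=8
BBGGaaEe hits 8/256; gcd=8; 8÷8/256÷8 = 1/32

P(BBGGaaEe) = 1/32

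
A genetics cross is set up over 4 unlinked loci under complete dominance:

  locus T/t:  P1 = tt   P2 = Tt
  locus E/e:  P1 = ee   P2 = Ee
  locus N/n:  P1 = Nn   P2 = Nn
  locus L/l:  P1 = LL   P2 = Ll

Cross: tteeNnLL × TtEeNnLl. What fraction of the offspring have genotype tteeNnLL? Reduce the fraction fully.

P(tteeNnLL) = 1/16

tteeNnLL gametes: teNL×8, tenL×8
TtEeNnLl gametes: TENL×1, TENl×1, TEnL×1, TEnl×1, TeNL×1, TeNl×1, TenL×1, Tenl×1, tENL×1, tENl×1, tEnL×1, tEnl×1, teNL×1, teNl×1, tenL×1, tenl×1
tteeNnLL×TtEeNnLl grid (16·16=256): TtEeNNLL=8 TtEeNNLl=8 TtEeNnLL=16 TtEeNnLl=16 TtEennLL=8 TtEennLl=8 TteeNNLL=8 TteeNNLl=8 TteeNnLL=16 TteeNnLl=16 TteennLL=8 TteennLl=8 ttEeNNLL=8 ttEeNNLl=8 ttEeNnLL=16 ttEeNnLl=16 ttEennLL=8 ttEennLl=8 tteeNNLL=8 tteeNNLl=8 tteeNnLL=16 tteeNnLl=16 tteennLL=8 tteennLl=8
tteeNnLL hits 16/256; gcd=16; 16÷16/256÷16 = 1/16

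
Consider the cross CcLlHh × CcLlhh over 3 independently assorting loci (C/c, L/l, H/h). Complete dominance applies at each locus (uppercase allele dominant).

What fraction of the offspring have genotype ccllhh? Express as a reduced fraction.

CcLlHh gametes: CLH×1, CLh×1, ClH×1, Clh×1, cLH×1, cLh×1, clH×1, clh×1
CcLlhh gametes: CLh×2, Clh×2, cLh×2, clh×2
CcLlHh×CcLlhh grid (8·8=64): CCLLHh=2 CCLLhh=2 CCLlHh=4 CCLlhh=4 CCllHh=2 CCllhh=2 CcLLHh=4 CcLLhh=4 CcLlHh=8 CcLlhh=8 CcllHh=4 Ccllhh=4 ccLLHh=2 ccLLhh=2 ccLlHh=4 ccLlhh=4 ccllHh=2 ccllhh=2
ccllhh hits 2/64; gcd=2; 2÷2/64÷2 = 1/32

P(ccllhh) = 1/32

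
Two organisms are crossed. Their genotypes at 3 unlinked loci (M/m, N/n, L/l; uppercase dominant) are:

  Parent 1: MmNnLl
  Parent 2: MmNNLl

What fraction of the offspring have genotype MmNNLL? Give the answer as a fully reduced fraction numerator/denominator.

P(MmNNLL) = 1/16

MmNnLl gametes: MNL×1, MNl×1, MnL×1, Mnl×1, mNL×1, mNl×1, mnL×1, mnl×1
MmNNLl gametes: MNL×2, MNl×2, mNL×2, mNl×2
MmNnLl×MmNNLl grid (8·8=64): MMNNLL=2 MMNNLl=4 MMNNll=2 MMNnLL=2 MMNnLl=4 MMNnll=2 MmNNLL=4 MmNNLl=8 MmNNll=4 MmNnLL=4 MmNnLl=8 MmNnll=4 mmNNLL=2 mmNNLl=4 mmNNll=2 mmNnLL=2 mmNnLl=4 mmNnll=2
MmNNLL hits 4/64; gcd=4; 4÷4/64÷4 = 1/16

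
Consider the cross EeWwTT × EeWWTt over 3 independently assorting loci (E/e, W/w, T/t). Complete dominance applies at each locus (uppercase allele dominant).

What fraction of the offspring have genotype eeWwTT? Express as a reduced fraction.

P(eeWwTT) = 1/16

EeWwTT gametes: EWT×2, EwT×2, eWT×2, ewT×2
EeWWTt gametes: EWT×2, EWt×2, eWT×2, eWt×2
EeWwTT×EeWWTt grid (8·8=64): EEWWTT=4 EEWWTt=4 EEWwTT=4 EEWwTt=4 EeWWTT=8 EeWWTt=8 EeWwTT=8 EeWwTt=8 eeWWTT=4 eeWWTt=4 eeWwTT=4 eeWwTt=4
eeWwTT hits 4/64; gcd=4; 4÷4/64÷4 = 1/16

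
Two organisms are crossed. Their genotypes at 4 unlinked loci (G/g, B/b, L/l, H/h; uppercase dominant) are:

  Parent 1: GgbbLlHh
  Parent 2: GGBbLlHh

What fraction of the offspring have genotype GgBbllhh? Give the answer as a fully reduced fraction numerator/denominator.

GgbbLlHh gametes: GbLH×2, GbLh×2, GblH×2, Gblh×2, gbLH×2, gbLh×2, gblH×2, gblh×2
GGBbLlHh gametes: GBLH×2, GBLh×2, GBlH×2, GBlh×2, GbLH×2, GbLh×2, GblH×2, Gblh×2
GgbbLlHh×GGBbLlHh grid (16·16=256): GGBbLLHH=4 GGBbLLHh=8 GGBbLLhh=4 GGBbLlHH=8 GGBbLlHh=16 GGBbLlhh=8 GGBbllHH=4 GGBbllHh=8 GGBbllhh=4 GGbbLLHH=4 GGbbLLHh=8 GGbbLLhh=4 GGbbLlHH=8 GGbbLlHh=16 GGbbLlhh=8 GGbbllHH=4 GGbbllHh=8 GGbbllhh=4 GgBbLLHH=4 GgBbLLHh=8 GgBbLLhh=4 GgBbLlHH=8 GgBbLlHh=16 GgBbLlhh=8 GgBbllHH=4 GgBbllHh=8 GgBbllhh=4 GgbbLLHH=4 GgbbLLHh=8 GgbbLLhh=4 GgbbLlHH=8 GgbbLlHh=16 GgbbLlhh=8 GgbbllHH=4 GgbbllHh=8 Ggbbllhh=4
GgBbllhh hits 4/256; gcd=4; 4÷4/256÷4 = 1/64

P(GgBbllhh) = 1/64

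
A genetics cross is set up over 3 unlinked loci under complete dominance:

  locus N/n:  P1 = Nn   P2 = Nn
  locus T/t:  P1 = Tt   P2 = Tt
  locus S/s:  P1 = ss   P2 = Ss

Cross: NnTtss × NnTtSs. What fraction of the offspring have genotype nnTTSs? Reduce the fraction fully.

NnTtss gametes: NTs×2, Nts×2, nTs×2, nts×2
NnTtSs gametes: NTS×1, NTs×1, NtS×1, Nts×1, nTS×1, nTs×1, ntS×1, nts×1
NnTtss×NnTtSs grid (8·8=64): NNTTSs=2 NNTTss=2 NNTtSs=4 NNTtss=4 NNttSs=2 NNttss=2 NnTTSs=4 NnTTss=4 NnTtSs=8 NnTtss=8 NnttSs=4 Nnttss=4 nnTTSs=2 nnTTss=2 nnTtSs=4 nnTtss=4 nnttSs=2 nnttss=2
nnTTSs hits 2/64; gcd=2; 2÷2/64÷2 = 1/32

P(nnTTSs) = 1/32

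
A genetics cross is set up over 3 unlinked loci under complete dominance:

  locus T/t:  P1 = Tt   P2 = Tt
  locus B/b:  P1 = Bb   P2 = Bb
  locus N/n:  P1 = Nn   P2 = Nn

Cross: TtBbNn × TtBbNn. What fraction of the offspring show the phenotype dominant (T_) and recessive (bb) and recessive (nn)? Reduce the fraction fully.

P(T_ bb nn) = 3/64

TtBbNn gametes: TBN×1, TBn×1, TbN×1, Tbn×1, tBN×1, tBn×1, tbN×1, tbn×1
TtBbNn gametes: TBN×1, TBn×1, TbN×1, Tbn×1, tBN×1, tBn×1, tbN×1, tbn×1
TtBbNn×TtBbNn grid (8·8=64): TTBBNN=1 TTBBNn=2 TTBBnn=1 TTBbNN=2 TTBbNn=4 TTBbnn=2 TTbbNN=1 TTbbNn=2 TTbbnn=1 TtBBNN=2 TtBBNn=4 TtBBnn=2 TtBbNN=4 TtBbNn=8 TtBbnn=4 TtbbNN=2 TtbbNn=4 Ttbbnn=2 ttBBNN=1 ttBBNn=2 ttBBnn=1 ttBbNN=2 ttBbNn=4 ttBbnn=2 ttbbNN=1 ttbbNn=2 ttbbnn=1
T_ bb nn hits 3/64; gcd=1; 3÷1/64÷1 = 3/64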